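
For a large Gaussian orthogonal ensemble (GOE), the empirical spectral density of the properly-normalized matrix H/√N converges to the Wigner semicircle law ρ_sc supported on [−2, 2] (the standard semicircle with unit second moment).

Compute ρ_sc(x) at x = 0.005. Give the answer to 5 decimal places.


ρ_sc(x) = (1/(2π)) √(4 − x²). With x = 0.005:
  4 − x² = 4 − (0.005)² = 4 − 0.000025 = 3.999975.
  √(4 − x²) = 1.999994.
  1/(2π) = 0.159155.
  ρ_sc(0.005) = 0.159155 · 1.999994 = 0.318309.

Rounded to 5 decimal places: ρ_sc(0.005) ≈ 0.31831.


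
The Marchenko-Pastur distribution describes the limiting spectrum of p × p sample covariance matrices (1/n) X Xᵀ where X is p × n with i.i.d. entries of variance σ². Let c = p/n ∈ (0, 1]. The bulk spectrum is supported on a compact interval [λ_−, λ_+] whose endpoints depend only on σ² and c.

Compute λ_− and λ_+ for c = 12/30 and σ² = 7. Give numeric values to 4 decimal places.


c = 12/30 = 0.400000; √c = 0.632456.
λ_− = σ² (1 − √c)² = 7 · (1 − 0.632456)² = 7 · (0.367544)² = 0.945623.
λ_+ = σ² (1 + √c)² = 7 · (1 + 0.632456)² = 7 · (1.632456)² = 18.654377.

Rounded to 4 decimal places: λ_− ≈ 0.9456, λ_+ ≈ 18.6544.


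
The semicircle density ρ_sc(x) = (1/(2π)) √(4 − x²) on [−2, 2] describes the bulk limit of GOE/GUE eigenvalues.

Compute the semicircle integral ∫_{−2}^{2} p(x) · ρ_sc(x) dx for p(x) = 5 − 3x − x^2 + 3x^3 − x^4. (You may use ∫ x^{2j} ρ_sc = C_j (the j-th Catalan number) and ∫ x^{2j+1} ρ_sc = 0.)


Write p(x) = Σ a_i x^i, split into monomials and integrate each against ρ_sc separately.
Using ∫ x^{2j} ρ_sc = C_j = (1/(j+1)) C(2j, j) (Catalan numbers) and ∫ x^{2j+1} ρ_sc = 0 (odd monomials vanish by symmetry):
  i = 0 (even): a_0 · C_{0} = 5 · 1 = 5
  i = 1 (odd): ∫ x^1 ρ_sc = 0 (vanishes)
  i = 2 (even): a_2 · C_{1} = -1 · 1 = -1
  i = 3 (odd): ∫ x^3 ρ_sc = 0 (vanishes)
  i = 4 (even): a_4 · C_{2} = -1 · 2 = -2

Summing the contributions: ∫_{−2}^{2} p(x) ρ_sc(x) dx = 5 + (-1) + (-2) = 2.


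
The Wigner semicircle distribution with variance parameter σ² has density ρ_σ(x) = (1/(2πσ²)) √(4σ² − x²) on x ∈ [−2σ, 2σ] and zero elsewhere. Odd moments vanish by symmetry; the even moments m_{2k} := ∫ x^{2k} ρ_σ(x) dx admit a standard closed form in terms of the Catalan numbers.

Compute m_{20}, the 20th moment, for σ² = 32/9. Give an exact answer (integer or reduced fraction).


By the scaled semicircle moment identity, m_{2k} = σ^{2k} · C_k with k = 10.
C_10 = (1/(k+1)) · C(2k, k) = (1/11) · C(20, 10) = (1/11) · 184756 = 16796.
σ^{2k} = (σ²)^k = (32/9)^10 = 1125899906842624/3486784401.

Therefore m_{20} = σ^{20} · C_10 = (1125899906842624/3486784401) · 16796 = 18910614835328712704/3486784401.


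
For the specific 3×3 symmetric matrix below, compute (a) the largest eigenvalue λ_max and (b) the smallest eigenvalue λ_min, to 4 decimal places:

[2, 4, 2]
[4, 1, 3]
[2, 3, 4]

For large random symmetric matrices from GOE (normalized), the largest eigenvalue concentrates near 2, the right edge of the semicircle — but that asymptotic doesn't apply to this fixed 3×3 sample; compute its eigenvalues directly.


Since M is real symmetric, all three eigenvalues are real; they are the roots of det(λI − M) = λ³ − (tr M) λ² + s λ − det M, where s is the sum of the principal 2×2 minors.
tr M = 2 + 1 + 4 = 7.
s = (2·1 − 4²) + (2·4 − 2²) + (1·4 − 3²) = -14 + 4 + (-5) = -15.
det M (expand along row 1) = 2·(-5) − 4·10 + 2·10 = -30.
Characteristic polynomial: λ³ − 7λ² − 15λ + 30 = 0.
Substitute λ = y + (tr M)/3 = y + 2.333333 to remove the quadratic term: y³ + p·y + q = 0 with p = s − (tr M)²/3 = -31.333333 and q = −2(tr M)³/27 + (tr M)·s/3 − det M = -30.407407.
Three real roots ⇒ use the trigonometric (Viète) form: r = 2√(−p/3) = 6.463573, φ = arccos(3q/(p·r)) = arccos(0.450424) = 1.103556 rad.
y_k = r·cos(φ/3 − 2πk/3) for k = 0, 1, 2 gives y = 6.031172, -1.002615, -5.028557.
λ_k = y_k + 2.333333 gives λ = 8.3645, 1.3307, -2.6952 (check: the sum is 7.0000 = tr M).

Hence λ_max = 8.3645 and λ_min = -2.6952.


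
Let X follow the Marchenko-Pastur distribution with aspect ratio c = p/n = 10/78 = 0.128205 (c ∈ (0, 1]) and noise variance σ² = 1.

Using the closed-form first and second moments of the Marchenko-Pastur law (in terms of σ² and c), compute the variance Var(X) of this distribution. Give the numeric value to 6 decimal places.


Recall the MP moments m_1 = E[X] = σ² and m_2 = E[X²] = σ⁴ (1 + c).
m_1 = E[X] = σ² = 1, so m_1² = 1.
m_2 = E[X²] = σ⁴ (1 + c) = 1 · (1 + 0.128205) = 1 · 1.128205 = 1.128205.
(Note m_2 − m_1² simplifies to c · σ⁴ = 0.128205 · 1.)

Var(X) = m_2 − m_1² = 1.128205 − 1 = 0.128205.


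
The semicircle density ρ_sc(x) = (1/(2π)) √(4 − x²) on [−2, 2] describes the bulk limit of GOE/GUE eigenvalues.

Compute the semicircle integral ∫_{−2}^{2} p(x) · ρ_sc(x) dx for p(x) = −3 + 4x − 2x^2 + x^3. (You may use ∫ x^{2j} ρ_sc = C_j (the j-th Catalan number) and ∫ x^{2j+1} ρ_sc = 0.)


Write p(x) = Σ a_i x^i, split into monomials and integrate each against ρ_sc separately.
Using ∫ x^{2j} ρ_sc = C_j = (1/(j+1)) C(2j, j) (Catalan numbers) and ∫ x^{2j+1} ρ_sc = 0 (odd monomials vanish by symmetry):
  i = 0 (even): a_0 · C_{0} = -3 · 1 = -3
  i = 1 (odd): ∫ x^1 ρ_sc = 0 (vanishes)
  i = 2 (even): a_2 · C_{1} = -2 · 1 = -2
  i = 3 (odd): ∫ x^3 ρ_sc = 0 (vanishes)

Summing the contributions: ∫_{−2}^{2} p(x) ρ_sc(x) dx = (-3) + (-2) = -5.


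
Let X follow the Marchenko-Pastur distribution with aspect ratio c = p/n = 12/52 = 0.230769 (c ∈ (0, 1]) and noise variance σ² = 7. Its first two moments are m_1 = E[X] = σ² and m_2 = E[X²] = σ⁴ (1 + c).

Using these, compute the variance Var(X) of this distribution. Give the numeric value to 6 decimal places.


m_1 = E[X] = σ² = 7, so m_1² = 49.
m_2 = E[X²] = σ⁴ (1 + c) = 49 · (1 + 0.230769) = 49 · 1.230769 = 60.307692.
(Note m_2 − m_1² simplifies to c · σ⁴ = 0.230769 · 49.)

Var(X) = m_2 − m_1² = 60.307692 − 49 = 11.307692.


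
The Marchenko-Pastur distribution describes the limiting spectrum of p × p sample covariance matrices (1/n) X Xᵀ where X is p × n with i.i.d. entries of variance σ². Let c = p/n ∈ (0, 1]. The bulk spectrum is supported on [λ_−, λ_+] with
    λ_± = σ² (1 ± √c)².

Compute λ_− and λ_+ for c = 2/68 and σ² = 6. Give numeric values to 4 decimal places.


c = 2/68 = 0.029412; √c = 0.171499.
λ_− = σ² (1 − √c)² = 6 · (1 − 0.171499)² = 6 · (0.828501)² = 4.118488.
λ_+ = σ² (1 + √c)² = 6 · (1 + 0.171499)² = 6 · (1.171499)² = 8.234454.

Rounded to 4 decimal places: λ_− ≈ 4.1185, λ_+ ≈ 8.2345.


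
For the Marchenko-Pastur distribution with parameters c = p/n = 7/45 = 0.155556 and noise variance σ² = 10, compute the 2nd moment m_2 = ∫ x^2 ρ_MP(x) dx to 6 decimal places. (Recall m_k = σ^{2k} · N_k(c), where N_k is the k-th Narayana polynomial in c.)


E[X²] = σ⁴ (1 + c) (second MP moment). With σ² = 10 (so σ⁴ = 100) and c = 7/45 = 0.155556: E[X²] = 100 · (1 + 0.155556) = 100 · 1.155556.

So E[X^2] = 115.555556.


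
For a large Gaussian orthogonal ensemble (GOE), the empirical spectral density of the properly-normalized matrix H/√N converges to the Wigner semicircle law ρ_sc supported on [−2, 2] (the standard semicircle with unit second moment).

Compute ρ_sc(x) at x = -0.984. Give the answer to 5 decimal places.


ρ_sc(x) = (1/(2π)) √(4 − x²). With x = -0.984:
  4 − x² = 4 − (-0.984)² = 4 − 0.968256 = 3.031744.
  √(4 − x²) = 1.741190.
  1/(2π) = 0.159155.
  ρ_sc(-0.984) = 0.159155 · 1.741190 = 0.277119.

Rounded to 5 decimal places: ρ_sc(-0.984) ≈ 0.27712.


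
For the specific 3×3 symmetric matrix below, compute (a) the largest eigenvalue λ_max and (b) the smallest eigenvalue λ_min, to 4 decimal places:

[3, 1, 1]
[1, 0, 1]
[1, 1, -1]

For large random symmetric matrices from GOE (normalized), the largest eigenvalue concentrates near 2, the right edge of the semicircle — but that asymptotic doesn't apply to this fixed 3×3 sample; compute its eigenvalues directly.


Since M is real symmetric, all three eigenvalues are real; they are the roots of det(λI − M) = λ³ − (tr M) λ² + s λ − det M, where s is the sum of the principal 2×2 minors.
tr M = 3 + 0 + (-1) = 2.
s = (3·0 − 1²) + (3·(-1) − 1²) + (0·(-1) − 1²) = -1 + (-4) + (-1) = -6.
det M (expand along row 1) = 3·(-1) − 1·(-2) + 1·1 = 0.
Characteristic polynomial: λ³ − 2λ² − 6λ = 0.
Substitute λ = y + (tr M)/3 = y + 0.666667 to remove the quadratic term: y³ + p·y + q = 0 with p = s − (tr M)²/3 = -7.333333 and q = −2(tr M)³/27 + (tr M)·s/3 − det M = -4.592593.
Three real roots ⇒ use the trigonometric (Viète) form: r = 2√(−p/3) = 3.126944, φ = arccos(3q/(p·r)) = arccos(0.600838) = 0.926247 rad.
y_k = r·cos(φ/3 − 2πk/3) for k = 0, 1, 2 gives y = 2.979085, -0.666667, -2.312418.
λ_k = y_k + 0.666667 gives λ = 3.6458, 0.0000, -1.6458 (check: the sum is 2.0000 = tr M).

Hence λ_max = 3.6458 and λ_min = -1.6458.


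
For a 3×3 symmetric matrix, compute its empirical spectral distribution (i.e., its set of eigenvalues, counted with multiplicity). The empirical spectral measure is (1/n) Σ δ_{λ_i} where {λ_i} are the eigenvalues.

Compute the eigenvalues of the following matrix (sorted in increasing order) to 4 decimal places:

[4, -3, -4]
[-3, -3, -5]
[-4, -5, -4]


Since M is real symmetric, all three eigenvalues are real; they are the roots of det(λI − M) = λ³ − (tr M) λ² + s λ − det M, where s is the sum of the principal 2×2 minors.
tr M = 4 + (-3) + (-4) = -3.
s = (4·(-3) − (-3)²) + (4·(-4) − (-4)²) + ((-3)·(-4) − (-5)²) = -21 + (-32) + (-13) = -66.
det M (expand along row 1) = 4·(-13) − (-3)·(-8) + (-4)·3 = -88.
Characteristic polynomial: λ³ + 3λ² − 66λ + 88 = 0.
Substitute λ = y + (tr M)/3 = y − 1.000000 to remove the quadratic term: y³ + p·y + q = 0 with p = s − (tr M)²/3 = -69.000000 and q = −2(tr M)³/27 + (tr M)·s/3 − det M = 156.000000.
Three real roots ⇒ use the trigonometric (Viète) form: r = 2√(−p/3) = 9.591663, φ = arccos(3q/(p·r)) = arccos(-0.707136) = 2.356236 rad.
y_k = r·cos(φ/3 − 2πk/3) for k = 0, 1, 2 gives y = 6.782237, 2.482632, -9.264869.
λ_k = y_k − 1.000000 gives λ = 5.7822, 1.4826, -10.2649 (check: the sum is -3.0000 = tr M).

Eigenvalues sorted in increasing order: [-10.2649, 1.4826, 5.7822].


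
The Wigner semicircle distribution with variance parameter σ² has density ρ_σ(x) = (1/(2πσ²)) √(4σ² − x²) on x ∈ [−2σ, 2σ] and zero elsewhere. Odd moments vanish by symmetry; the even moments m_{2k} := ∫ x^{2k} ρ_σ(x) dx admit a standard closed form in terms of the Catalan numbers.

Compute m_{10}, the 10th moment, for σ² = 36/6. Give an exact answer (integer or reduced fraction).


By the scaled semicircle moment identity, m_{2k} = σ^{2k} · C_k with k = 5.
C_5 = (1/(k+1)) · C(2k, k) = (1/6) · C(10, 5) = (1/6) · 252 = 42.
σ^{2k} = (σ²)^k = (36/6)^5 = 7776.

Therefore m_{10} = σ^{10} · C_5 = 7776 · 42 = 326592.


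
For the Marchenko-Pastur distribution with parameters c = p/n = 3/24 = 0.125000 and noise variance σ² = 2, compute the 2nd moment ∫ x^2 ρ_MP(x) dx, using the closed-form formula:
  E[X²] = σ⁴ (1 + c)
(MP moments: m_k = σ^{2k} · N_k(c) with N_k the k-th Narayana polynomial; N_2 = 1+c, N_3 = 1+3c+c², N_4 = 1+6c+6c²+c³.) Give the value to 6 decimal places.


E[X²] = σ⁴ (1 + c) (second MP moment). With σ² = 2 (so σ⁴ = 4) and c = 3/24 = 0.125000: E[X²] = 4 · (1 + 0.125000) = 4 · 1.125000.

So E[X^2] = 4.500000.


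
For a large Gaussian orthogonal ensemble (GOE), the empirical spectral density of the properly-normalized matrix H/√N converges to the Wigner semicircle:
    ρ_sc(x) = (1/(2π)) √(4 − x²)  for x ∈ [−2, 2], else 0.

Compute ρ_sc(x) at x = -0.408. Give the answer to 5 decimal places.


ρ_sc(x) = (1/(2π)) √(4 − x²). With x = -0.408:
  4 − x² = 4 − (-0.408)² = 4 − 0.166464 = 3.833536.
  √(4 − x²) = 1.957942.
  1/(2π) = 0.159155.
  ρ_sc(-0.408) = 0.159155 · 1.957942 = 0.311616.

Rounded to 5 decimal places: ρ_sc(-0.408) ≈ 0.31162.


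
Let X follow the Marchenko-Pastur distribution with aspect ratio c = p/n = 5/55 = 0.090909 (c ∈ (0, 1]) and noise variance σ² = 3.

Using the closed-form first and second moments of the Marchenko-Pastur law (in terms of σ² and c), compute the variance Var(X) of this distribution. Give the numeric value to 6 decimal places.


Recall the MP moments m_1 = E[X] = σ² and m_2 = E[X²] = σ⁴ (1 + c).
m_1 = E[X] = σ² = 3, so m_1² = 9.
m_2 = E[X²] = σ⁴ (1 + c) = 9 · (1 + 0.090909) = 9 · 1.090909 = 9.818182.
(Note m_2 − m_1² simplifies to c · σ⁴ = 0.090909 · 9.)

Var(X) = m_2 − m_1² = 9.818182 − 9 = 0.818182.


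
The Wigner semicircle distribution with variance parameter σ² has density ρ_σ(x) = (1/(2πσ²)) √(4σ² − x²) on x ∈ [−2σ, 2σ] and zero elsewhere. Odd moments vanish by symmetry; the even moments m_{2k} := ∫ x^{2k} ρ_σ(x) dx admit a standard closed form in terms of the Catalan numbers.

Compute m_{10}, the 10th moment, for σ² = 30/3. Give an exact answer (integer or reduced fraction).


By the scaled semicircle moment identity, m_{2k} = σ^{2k} · C_k with k = 5.
C_5 = (1/(k+1)) · C(2k, k) = (1/6) · C(10, 5) = (1/6) · 252 = 42.
σ^{2k} = (σ²)^k = (30/3)^5 = 100000.

Therefore m_{10} = σ^{10} · C_5 = 100000 · 42 = 4200000.


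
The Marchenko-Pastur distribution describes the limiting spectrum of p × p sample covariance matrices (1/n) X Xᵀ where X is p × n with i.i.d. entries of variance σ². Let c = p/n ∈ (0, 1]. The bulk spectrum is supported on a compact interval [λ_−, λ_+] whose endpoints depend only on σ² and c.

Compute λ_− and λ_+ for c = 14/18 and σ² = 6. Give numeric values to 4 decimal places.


c = 14/18 = 0.777778; √c = 0.881917.
λ_− = σ² (1 − √c)² = 6 · (1 − 0.881917)² = 6 · (0.118083)² = 0.083661.
λ_+ = σ² (1 + √c)² = 6 · (1 + 0.881917)² = 6 · (1.881917)² = 21.249672.

Rounded to 4 decimal places: λ_− ≈ 0.0837, λ_+ ≈ 21.2497.


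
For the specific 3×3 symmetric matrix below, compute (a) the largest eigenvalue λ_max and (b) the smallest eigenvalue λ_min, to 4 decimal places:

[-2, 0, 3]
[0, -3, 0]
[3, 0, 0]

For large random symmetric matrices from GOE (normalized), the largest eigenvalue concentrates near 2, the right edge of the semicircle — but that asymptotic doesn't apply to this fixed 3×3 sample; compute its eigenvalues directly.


Since M is real symmetric, all three eigenvalues are real; they are the roots of det(λI − M) = λ³ − (tr M) λ² + s λ − det M, where s is the sum of the principal 2×2 minors.
tr M = -2 + (-3) + 0 = -5.
s = ((-2)·(-3) − 0²) + ((-2)·0 − 3²) + ((-3)·0 − 0²) = 6 + (-9) + 0 = -3.
det M (expand along row 1) = (-2)·0 − 0·0 + 3·9 = 27.
Characteristic polynomial: λ³ + 5λ² − 3λ − 27 = 0.
Substitute λ = y + (tr M)/3 = y − 1.666667 to remove the quadratic term: y³ + p·y + q = 0 with p = s − (tr M)²/3 = -11.333333 and q = −2(tr M)³/27 + (tr M)·s/3 − det M = -12.740741.
Three real roots ⇒ use the trigonometric (Viète) form: r = 2√(−p/3) = 3.887301, φ = arccos(3q/(p·r)) = arccos(0.867581) = 0.520479 rad.
y_k = r·cos(φ/3 − 2πk/3) for k = 0, 1, 2 gives y = 3.828944, -1.333333, -2.495611.
λ_k = y_k − 1.666667 gives λ = 2.1623, -3.0000, -4.1623 (check: the sum is -5.0000 = tr M).

Hence λ_max = 2.1623 and λ_min = -4.1623.


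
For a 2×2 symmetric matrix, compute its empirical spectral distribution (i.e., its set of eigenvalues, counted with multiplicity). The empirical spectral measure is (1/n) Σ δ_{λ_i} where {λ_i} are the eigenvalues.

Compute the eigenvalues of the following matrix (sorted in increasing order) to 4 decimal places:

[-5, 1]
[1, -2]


Since M is real symmetric, both eigenvalues are real; they are the roots of det(λI − M) = λ² − (tr M) λ + det M.
tr M = -5 + (-2) = -7.
det M = (-5)·(-2) − 1² = 10 − 1 = 9.
Characteristic polynomial: λ² + 7λ + 9 = 0.
Discriminant Δ = (tr M)² − 4·det M = 49 − 36 = 13; √Δ = 3.605551.
λ = (tr M ± √Δ)/2 = (-7 ± 3.605551)/2, giving (tr M − √Δ)/2 = -5.3028 and (tr M + √Δ)/2 = -1.6972.

Eigenvalues sorted in increasing order: [-5.3028, -1.6972].


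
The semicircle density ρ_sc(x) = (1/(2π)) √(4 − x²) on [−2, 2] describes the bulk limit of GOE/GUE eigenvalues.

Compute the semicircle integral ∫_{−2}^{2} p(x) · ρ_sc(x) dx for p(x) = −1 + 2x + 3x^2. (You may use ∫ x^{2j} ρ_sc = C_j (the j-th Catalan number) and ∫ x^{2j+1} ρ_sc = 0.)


Write p(x) = Σ a_i x^i, split into monomials and integrate each against ρ_sc separately.
Using ∫ x^{2j} ρ_sc = C_j = (1/(j+1)) C(2j, j) (Catalan numbers) and ∫ x^{2j+1} ρ_sc = 0 (odd monomials vanish by symmetry):
  i = 0 (even): a_0 · C_{0} = -1 · 1 = -1
  i = 1 (odd): ∫ x^1 ρ_sc = 0 (vanishes)
  i = 2 (even): a_2 · C_{1} = 3 · 1 = 3

Summing the contributions: ∫_{−2}^{2} p(x) ρ_sc(x) dx = (-1) + 3 = 2.


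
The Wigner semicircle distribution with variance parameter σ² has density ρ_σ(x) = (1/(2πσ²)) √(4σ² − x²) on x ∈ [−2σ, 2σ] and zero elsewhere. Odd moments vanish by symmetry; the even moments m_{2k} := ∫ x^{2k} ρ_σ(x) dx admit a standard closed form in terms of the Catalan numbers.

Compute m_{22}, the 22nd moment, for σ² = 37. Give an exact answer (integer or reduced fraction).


By the scaled semicircle moment identity, m_{2k} = σ^{2k} · C_k with k = 11.
C_11 = (1/(k+1)) · C(2k, k) = (1/12) · C(22, 11) = (1/12) · 705432 = 58786.
σ^{2k} = (σ²)^k = (37)^11 = 177917621779460413.

Therefore m_{22} = σ^{22} · C_11 = 177917621779460413 · 58786 = 10459065313927359838618.


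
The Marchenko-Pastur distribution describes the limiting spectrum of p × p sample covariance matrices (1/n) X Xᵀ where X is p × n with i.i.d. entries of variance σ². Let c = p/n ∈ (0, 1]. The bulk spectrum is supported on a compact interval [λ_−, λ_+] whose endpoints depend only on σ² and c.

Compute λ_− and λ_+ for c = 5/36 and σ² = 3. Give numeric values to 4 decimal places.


c = 5/36 = 0.138889; √c = 0.372678.
λ_− = σ² (1 − √c)² = 3 · (1 − 0.372678)² = 3 · (0.627322)² = 1.180599.
λ_+ = σ² (1 + √c)² = 3 · (1 + 0.372678)² = 3 · (1.372678)² = 5.652735.

Rounded to 4 decimal places: λ_− ≈ 1.1806, λ_+ ≈ 5.6527.


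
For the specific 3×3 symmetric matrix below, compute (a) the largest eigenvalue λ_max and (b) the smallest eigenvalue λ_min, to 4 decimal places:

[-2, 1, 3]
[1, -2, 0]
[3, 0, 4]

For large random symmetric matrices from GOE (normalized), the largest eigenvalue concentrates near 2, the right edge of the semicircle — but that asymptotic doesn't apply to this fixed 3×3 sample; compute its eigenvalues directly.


Since M is real symmetric, all three eigenvalues are real; they are the roots of det(λI − M) = λ³ − (tr M) λ² + s λ − det M, where s is the sum of the principal 2×2 minors.
tr M = -2 + (-2) + 4 = 0.
s = ((-2)·(-2) − 1²) + ((-2)·4 − 3²) + ((-2)·4 − 0²) = 3 + (-17) + (-8) = -22.
det M (expand along row 1) = (-2)·(-8) − 1·4 + 3·6 = 30.
Characteristic polynomial: λ³ − 22λ − 30 = 0.
Substitute λ = y + (tr M)/3 = y + 0.000000 to remove the quadratic term: y³ + p·y + q = 0 with p = s − (tr M)²/3 = -22.000000 and q = −2(tr M)³/27 + (tr M)·s/3 − det M = -30.000000.
Three real roots ⇒ use the trigonometric (Viète) form: r = 2√(−p/3) = 5.416026, φ = arccos(3q/(p·r)) = arccos(0.755334) = 0.714632 rad.
y_k = r·cos(φ/3 − 2πk/3) for k = 0, 1, 2 gives y = 5.263086, -1.524772, -3.738314.
λ_k = y_k + 0.000000 gives λ = 5.2631, -1.5248, -3.7383 (check: the sum is 0.0000 = tr M).

Hence λ_max = 5.2631 and λ_min = -3.7383.


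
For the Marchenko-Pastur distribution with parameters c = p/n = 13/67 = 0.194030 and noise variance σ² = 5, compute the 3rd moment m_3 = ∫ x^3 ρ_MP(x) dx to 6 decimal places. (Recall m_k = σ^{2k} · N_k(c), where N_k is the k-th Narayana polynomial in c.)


E[X³] = σ⁶ (1 + 3c + c²) (third MP moment). With σ² = 5 (so σ⁶ = 125) and c = 13/67 = 0.194030: E[X³] = 125 · (1 + 3·0.194030 + (0.194030)²) = 125 · 1.619737.

So E[X^3] = 202.467142.


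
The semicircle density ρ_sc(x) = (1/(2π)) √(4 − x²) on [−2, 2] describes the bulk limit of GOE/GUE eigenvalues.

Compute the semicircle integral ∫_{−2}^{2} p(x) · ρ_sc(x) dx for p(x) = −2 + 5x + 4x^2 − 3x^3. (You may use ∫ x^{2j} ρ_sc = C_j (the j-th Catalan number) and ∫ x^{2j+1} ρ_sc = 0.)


Write p(x) = Σ a_i x^i, split into monomials and integrate each against ρ_sc separately.
Using ∫ x^{2j} ρ_sc = C_j = (1/(j+1)) C(2j, j) (Catalan numbers) and ∫ x^{2j+1} ρ_sc = 0 (odd monomials vanish by symmetry):
  i = 0 (even): a_0 · C_{0} = -2 · 1 = -2
  i = 1 (odd): ∫ x^1 ρ_sc = 0 (vanishes)
  i = 2 (even): a_2 · C_{1} = 4 · 1 = 4
  i = 3 (odd): ∫ x^3 ρ_sc = 0 (vanishes)

Summing the contributions: ∫_{−2}^{2} p(x) ρ_sc(x) dx = (-2) + 4 = 2.


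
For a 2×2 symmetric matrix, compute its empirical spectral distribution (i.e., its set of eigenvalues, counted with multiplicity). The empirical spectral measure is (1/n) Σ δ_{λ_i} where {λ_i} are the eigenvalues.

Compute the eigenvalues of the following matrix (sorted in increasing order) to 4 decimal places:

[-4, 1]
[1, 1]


Since M is real symmetric, both eigenvalues are real; they are the roots of det(λI − M) = λ² − (tr M) λ + det M.
tr M = -4 + 1 = -3.
det M = (-4)·1 − 1² = -4 − 1 = -5.
Characteristic polynomial: λ² + 3λ − 5 = 0.
Discriminant Δ = (tr M)² − 4·det M = 9 − (-20) = 29; √Δ = 5.385165.
λ = (tr M ± √Δ)/2 = (-3 ± 5.385165)/2, giving (tr M − √Δ)/2 = -4.1926 and (tr M + √Δ)/2 = 1.1926.

Eigenvalues sorted in increasing order: [-4.1926, 1.1926].


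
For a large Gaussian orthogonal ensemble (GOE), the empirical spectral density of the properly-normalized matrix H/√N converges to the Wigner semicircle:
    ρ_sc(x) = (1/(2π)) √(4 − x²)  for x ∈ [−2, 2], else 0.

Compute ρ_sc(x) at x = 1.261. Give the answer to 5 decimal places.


ρ_sc(x) = (1/(2π)) √(4 − x²). With x = 1.261:
  4 − x² = 4 − (1.261)² = 4 − 1.590121 = 2.409879.
  √(4 − x²) = 1.552378.
  1/(2π) = 0.159155.
  ρ_sc(1.261) = 0.159155 · 1.552378 = 0.247069.

Rounded to 5 decimal places: ρ_sc(1.261) ≈ 0.24707.


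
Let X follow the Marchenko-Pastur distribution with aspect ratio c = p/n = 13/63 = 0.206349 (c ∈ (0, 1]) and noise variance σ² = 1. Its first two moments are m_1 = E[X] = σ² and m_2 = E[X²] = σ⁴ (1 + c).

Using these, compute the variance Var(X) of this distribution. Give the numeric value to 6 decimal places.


m_1 = E[X] = σ² = 1, so m_1² = 1.
m_2 = E[X²] = σ⁴ (1 + c) = 1 · (1 + 0.206349) = 1 · 1.206349 = 1.206349.
(Note m_2 − m_1² simplifies to c · σ⁴ = 0.206349 · 1.)

Var(X) = m_2 − m_1² = 1.206349 − 1 = 0.206349.


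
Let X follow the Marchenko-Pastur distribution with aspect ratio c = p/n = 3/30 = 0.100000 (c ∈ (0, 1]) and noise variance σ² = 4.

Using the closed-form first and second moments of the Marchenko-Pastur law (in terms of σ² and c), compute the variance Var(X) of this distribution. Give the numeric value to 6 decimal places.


Recall the MP moments m_1 = E[X] = σ² and m_2 = E[X²] = σ⁴ (1 + c).
m_1 = E[X] = σ² = 4, so m_1² = 16.
m_2 = E[X²] = σ⁴ (1 + c) = 16 · (1 + 0.100000) = 16 · 1.100000 = 17.600000.
(Note m_2 − m_1² simplifies to c · σ⁴ = 0.100000 · 16.)

Var(X) = m_2 − m_1² = 17.600000 − 16 = 1.600000.


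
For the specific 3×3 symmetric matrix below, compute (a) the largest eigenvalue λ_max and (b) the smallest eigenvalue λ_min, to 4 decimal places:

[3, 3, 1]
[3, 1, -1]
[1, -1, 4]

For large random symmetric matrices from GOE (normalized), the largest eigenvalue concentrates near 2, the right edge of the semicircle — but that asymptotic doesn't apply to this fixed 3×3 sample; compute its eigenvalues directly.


Since M is real symmetric, all three eigenvalues are real; they are the roots of det(λI − M) = λ³ − (tr M) λ² + s λ − det M, where s is the sum of the principal 2×2 minors.
tr M = 3 + 1 + 4 = 8.
s = (3·1 − 3²) + (3·4 − 1²) + (1·4 − (-1)²) = -6 + 11 + 3 = 8.
det M (expand along row 1) = 3·3 − 3·13 + 1·(-4) = -34.
Characteristic polynomial: λ³ − 8λ² + 8λ + 34 = 0.
Substitute λ = y + (tr M)/3 = y + 2.666667 to remove the quadratic term: y³ + p·y + q = 0 with p = s − (tr M)²/3 = -13.333333 and q = −2(tr M)³/27 + (tr M)·s/3 − det M = 17.407407.
Three real roots ⇒ use the trigonometric (Viète) form: r = 2√(−p/3) = 4.216370, φ = arccos(3q/(p·r)) = arccos(-0.928919) = 2.762279 rad.
y_k = r·cos(φ/3 − 2πk/3) for k = 0, 1, 2 gives y = 2.551813, 1.630900, -4.182713.
λ_k = y_k + 2.666667 gives λ = 5.2185, 4.2976, -1.5160 (check: the sum is 8.0000 = tr M).

Hence λ_max = 5.2185 and λ_min = -1.5160.


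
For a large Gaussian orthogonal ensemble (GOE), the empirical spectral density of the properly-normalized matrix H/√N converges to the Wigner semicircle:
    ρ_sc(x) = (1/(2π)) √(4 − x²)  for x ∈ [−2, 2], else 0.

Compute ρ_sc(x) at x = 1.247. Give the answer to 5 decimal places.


ρ_sc(x) = (1/(2π)) √(4 − x²). With x = 1.247:
  4 − x² = 4 − (1.247)² = 4 − 1.555009 = 2.444991.
  √(4 − x²) = 1.563647.
  1/(2π) = 0.159155.
  ρ_sc(1.247) = 0.159155 · 1.563647 = 0.248862.

Rounded to 5 decimal places: ρ_sc(1.247) ≈ 0.24886.


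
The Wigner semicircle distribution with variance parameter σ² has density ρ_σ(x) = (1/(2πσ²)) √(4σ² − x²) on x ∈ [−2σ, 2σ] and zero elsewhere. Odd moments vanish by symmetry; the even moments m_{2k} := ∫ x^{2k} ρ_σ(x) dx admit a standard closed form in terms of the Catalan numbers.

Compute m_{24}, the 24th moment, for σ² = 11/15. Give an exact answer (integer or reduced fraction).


By the scaled semicircle moment identity, m_{2k} = σ^{2k} · C_k with k = 12.
C_12 = (1/(k+1)) · C(2k, k) = (1/13) · C(24, 12) = (1/13) · 2704156 = 208012.
σ^{2k} = (σ²)^k = (11/15)^12 = 3138428376721/129746337890625.

Therefore m_{24} = σ^{24} · C_12 = (3138428376721/129746337890625) · 208012 = 652830763498488652/129746337890625.


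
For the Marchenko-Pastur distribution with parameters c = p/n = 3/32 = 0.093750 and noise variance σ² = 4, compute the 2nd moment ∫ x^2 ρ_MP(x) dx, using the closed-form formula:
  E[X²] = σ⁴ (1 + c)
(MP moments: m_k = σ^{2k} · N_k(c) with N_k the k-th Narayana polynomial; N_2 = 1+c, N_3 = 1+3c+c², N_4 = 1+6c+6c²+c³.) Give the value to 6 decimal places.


E[X²] = σ⁴ (1 + c) (second MP moment). With σ² = 4 (so σ⁴ = 16) and c = 3/32 = 0.093750: E[X²] = 16 · (1 + 0.093750) = 16 · 1.093750.

So E[X^2] = 17.500000.


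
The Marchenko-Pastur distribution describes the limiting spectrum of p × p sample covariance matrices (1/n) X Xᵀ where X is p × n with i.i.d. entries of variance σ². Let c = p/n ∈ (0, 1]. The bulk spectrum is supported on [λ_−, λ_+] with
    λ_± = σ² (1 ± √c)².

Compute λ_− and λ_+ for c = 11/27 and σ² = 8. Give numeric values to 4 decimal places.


c = 11/27 = 0.407407; √c = 0.638285.
λ_− = σ² (1 − √c)² = 8 · (1 − 0.638285)² = 8 · (0.361715)² = 1.046703.
λ_+ = σ² (1 + √c)² = 8 · (1 + 0.638285)² = 8 · (1.638285)² = 21.471815.

Rounded to 4 decimal places: λ_− ≈ 1.0467, λ_+ ≈ 21.4718.


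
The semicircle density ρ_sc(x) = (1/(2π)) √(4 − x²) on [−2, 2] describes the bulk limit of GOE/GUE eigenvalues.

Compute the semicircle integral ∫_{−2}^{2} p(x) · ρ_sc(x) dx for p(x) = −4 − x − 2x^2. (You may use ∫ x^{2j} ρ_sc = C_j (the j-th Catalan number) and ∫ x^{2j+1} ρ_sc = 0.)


Write p(x) = Σ a_i x^i, split into monomials and integrate each against ρ_sc separately.
Using ∫ x^{2j} ρ_sc = C_j = (1/(j+1)) C(2j, j) (Catalan numbers) and ∫ x^{2j+1} ρ_sc = 0 (odd monomials vanish by symmetry):
  i = 0 (even): a_0 · C_{0} = -4 · 1 = -4
  i = 1 (odd): ∫ x^1 ρ_sc = 0 (vanishes)
  i = 2 (even): a_2 · C_{1} = -2 · 1 = -2

Summing the contributions: ∫_{−2}^{2} p(x) ρ_sc(x) dx = (-4) + (-2) = -6.


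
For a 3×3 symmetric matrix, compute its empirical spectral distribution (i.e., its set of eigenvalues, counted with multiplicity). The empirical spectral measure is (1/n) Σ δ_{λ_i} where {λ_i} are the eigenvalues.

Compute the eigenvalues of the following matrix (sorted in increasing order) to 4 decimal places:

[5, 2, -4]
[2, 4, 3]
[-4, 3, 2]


Since M is real symmetric, all three eigenvalues are real; they are the roots of det(λI − M) = λ³ − (tr M) λ² + s λ − det M, where s is the sum of the principal 2×2 minors.
tr M = 5 + 4 + 2 = 11.
s = (5·4 − 2²) + (5·2 − (-4)²) + (4·2 − 3²) = 16 + (-6) + (-1) = 9.
det M (expand along row 1) = 5·(-1) − 2·16 + (-4)·22 = -125.
Characteristic polynomial: λ³ − 11λ² + 9λ + 125 = 0.
Substitute λ = y + (tr M)/3 = y + 3.666667 to remove the quadratic term: y³ + p·y + q = 0 with p = s − (tr M)²/3 = -31.333333 and q = −2(tr M)³/27 + (tr M)·s/3 − det M = 59.407407.
Three real roots ⇒ use the trigonometric (Viète) form: r = 2√(−p/3) = 6.463573, φ = arccos(3q/(p·r)) = arccos(-0.880000) = 2.646658 rad.
y_k = r·cos(φ/3 − 2πk/3) for k = 0, 1, 2 gives y = 4.107206, 2.268604, -6.375810.
λ_k = y_k + 3.666667 gives λ = 7.7739, 5.9353, -2.7091 (check: the sum is 11.0000 = tr M).

Eigenvalues sorted in increasing order: [-2.7091, 5.9353, 7.7739].


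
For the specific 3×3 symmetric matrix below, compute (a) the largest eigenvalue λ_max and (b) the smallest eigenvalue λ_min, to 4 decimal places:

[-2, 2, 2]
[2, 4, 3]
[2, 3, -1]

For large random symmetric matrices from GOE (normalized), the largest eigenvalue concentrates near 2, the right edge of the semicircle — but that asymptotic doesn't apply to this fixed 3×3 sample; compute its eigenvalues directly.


Since M is real symmetric, all three eigenvalues are real; they are the roots of det(λI − M) = λ³ − (tr M) λ² + s λ − det M, where s is the sum of the principal 2×2 minors.
tr M = -2 + 4 + (-1) = 1.
s = ((-2)·4 − 2²) + ((-2)·(-1) − 2²) + (4·(-1) − 3²) = -12 + (-2) + (-13) = -27.
det M (expand along row 1) = (-2)·(-13) − 2·(-8) + 2·(-2) = 38.
Characteristic polynomial: λ³ − λ² − 27λ − 38 = 0.
Substitute λ = y + (tr M)/3 = y + 0.333333 to remove the quadratic term: y³ + p·y + q = 0 with p = s − (tr M)²/3 = -27.333333 and q = −2(tr M)³/27 + (tr M)·s/3 − det M = -47.074074.
Three real roots ⇒ use the trigonometric (Viète) form: r = 2√(−p/3) = 6.036923, φ = arccos(3q/(p·r)) = arccos(0.855844) = 0.543615 rad.
y_k = r·cos(φ/3 − 2πk/3) for k = 0, 1, 2 gives y = 5.938082, -2.026853, -3.911229.
λ_k = y_k + 0.333333 gives λ = 6.2714, -1.6935, -3.5779 (check: the sum is 1.0000 = tr M).

Hence λ_max = 6.2714 and λ_min = -3.5779.


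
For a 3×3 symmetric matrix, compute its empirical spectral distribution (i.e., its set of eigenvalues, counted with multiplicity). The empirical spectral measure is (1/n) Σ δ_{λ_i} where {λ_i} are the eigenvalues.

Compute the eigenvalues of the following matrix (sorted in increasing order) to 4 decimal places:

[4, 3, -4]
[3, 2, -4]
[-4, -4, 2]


Since M is real symmetric, all three eigenvalues are real; they are the roots of det(λI − M) = λ³ − (tr M) λ² + s λ − det M, where s is the sum of the principal 2×2 minors.
tr M = 4 + 2 + 2 = 8.
s = (4·2 − 3²) + (4·2 − (-4)²) + (2·2 − (-4)²) = -1 + (-8) + (-12) = -21.
det M (expand along row 1) = 4·(-12) − 3·(-10) + (-4)·(-4) = -2.
Characteristic polynomial: λ³ − 8λ² − 21λ + 2 = 0.
Substitute λ = y + (tr M)/3 = y + 2.666667 to remove the quadratic term: y³ + p·y + q = 0 with p = s − (tr M)²/3 = -42.333333 and q = −2(tr M)³/27 + (tr M)·s/3 − det M = -91.925926.
Three real roots ⇒ use the trigonometric (Viète) form: r = 2√(−p/3) = 7.512952, φ = arccos(3q/(p·r)) = arccos(0.867094) = 0.521458 rad.
y_k = r·cos(φ/3 − 2πk/3) for k = 0, 1, 2 gives y = 7.399742, -2.574619, -4.825123.
λ_k = y_k + 2.666667 gives λ = 10.0664, 0.0920, -2.1585 (check: the sum is 8.0000 = tr M).

Eigenvalues sorted in increasing order: [-2.1585, 0.0920, 10.0664].


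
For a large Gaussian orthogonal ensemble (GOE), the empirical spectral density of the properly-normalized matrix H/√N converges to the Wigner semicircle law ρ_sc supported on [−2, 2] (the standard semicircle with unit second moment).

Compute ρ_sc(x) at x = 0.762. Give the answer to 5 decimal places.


ρ_sc(x) = (1/(2π)) √(4 − x²). With x = 0.762:
  4 − x² = 4 − (0.762)² = 4 − 0.580644 = 3.419356.
  √(4 − x²) = 1.849150.
  1/(2π) = 0.159155.
  ρ_sc(0.762) = 0.159155 · 1.849150 = 0.294301.

Rounded to 5 decimal places: ρ_sc(0.762) ≈ 0.29430.


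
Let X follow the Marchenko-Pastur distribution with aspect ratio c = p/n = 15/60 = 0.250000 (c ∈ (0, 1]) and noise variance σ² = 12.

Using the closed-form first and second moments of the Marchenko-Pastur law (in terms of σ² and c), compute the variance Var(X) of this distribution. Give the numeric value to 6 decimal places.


Recall the MP moments m_1 = E[X] = σ² and m_2 = E[X²] = σ⁴ (1 + c).
m_1 = E[X] = σ² = 12, so m_1² = 144.
m_2 = E[X²] = σ⁴ (1 + c) = 144 · (1 + 0.250000) = 144 · 1.250000 = 180.000000.
(Note m_2 − m_1² simplifies to c · σ⁴ = 0.250000 · 144.)

Var(X) = m_2 − m_1² = 180.000000 − 144 = 36.000000.


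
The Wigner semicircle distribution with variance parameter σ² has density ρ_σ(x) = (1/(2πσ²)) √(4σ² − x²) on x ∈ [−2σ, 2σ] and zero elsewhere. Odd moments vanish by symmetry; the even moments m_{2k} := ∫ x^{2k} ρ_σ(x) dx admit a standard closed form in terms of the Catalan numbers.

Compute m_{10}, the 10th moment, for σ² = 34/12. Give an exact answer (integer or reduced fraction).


By the scaled semicircle moment identity, m_{2k} = σ^{2k} · C_k with k = 5.
C_5 = (1/(k+1)) · C(2k, k) = (1/6) · C(10, 5) = (1/6) · 252 = 42.
σ^{2k} = (σ²)^k = (34/12)^5 = 1419857/7776.

Therefore m_{10} = σ^{10} · C_5 = (1419857/7776) · 42 = 9938999/1296.


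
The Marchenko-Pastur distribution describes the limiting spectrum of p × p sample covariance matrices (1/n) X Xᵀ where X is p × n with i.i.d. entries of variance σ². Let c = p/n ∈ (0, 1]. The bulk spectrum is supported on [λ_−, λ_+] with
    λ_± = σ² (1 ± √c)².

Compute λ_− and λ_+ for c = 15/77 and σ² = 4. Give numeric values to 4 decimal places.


c = 15/77 = 0.194805; √c = 0.441367.
λ_− = σ² (1 − √c)² = 4 · (1 − 0.441367)² = 4 · (0.558633)² = 1.248281.
λ_+ = σ² (1 + √c)² = 4 · (1 + 0.441367)² = 4 · (1.441367)² = 8.310160.

Rounded to 4 decimal places: λ_− ≈ 1.2483, λ_+ ≈ 8.3102.


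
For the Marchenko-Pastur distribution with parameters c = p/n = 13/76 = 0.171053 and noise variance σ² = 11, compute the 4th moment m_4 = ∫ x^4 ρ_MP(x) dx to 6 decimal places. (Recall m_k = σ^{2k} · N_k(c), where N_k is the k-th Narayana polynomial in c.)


E[X⁴] = σ⁸ (1 + 6c + 6c² + c³) (fourth MP moment). With σ² = 11 (so σ⁸ = 14641) and c = 13/76 = 0.171053: E[X⁴] = 14641 · (1 + 6·0.171053 + 6·(0.171053)² + (0.171053)³) = 14641 · 2.206875.

So E[X^4] = 32310.851539.


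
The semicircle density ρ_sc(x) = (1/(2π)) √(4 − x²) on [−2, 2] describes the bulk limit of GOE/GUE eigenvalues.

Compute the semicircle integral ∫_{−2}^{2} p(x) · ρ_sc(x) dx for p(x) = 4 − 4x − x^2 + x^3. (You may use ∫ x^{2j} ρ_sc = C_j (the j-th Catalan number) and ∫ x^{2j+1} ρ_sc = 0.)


Write p(x) = Σ a_i x^i, split into monomials and integrate each against ρ_sc separately.
Using ∫ x^{2j} ρ_sc = C_j = (1/(j+1)) C(2j, j) (Catalan numbers) and ∫ x^{2j+1} ρ_sc = 0 (odd monomials vanish by symmetry):
  i = 0 (even): a_0 · C_{0} = 4 · 1 = 4
  i = 1 (odd): ∫ x^1 ρ_sc = 0 (vanishes)
  i = 2 (even): a_2 · C_{1} = -1 · 1 = -1
  i = 3 (odd): ∫ x^3 ρ_sc = 0 (vanishes)

Summing the contributions: ∫_{−2}^{2} p(x) ρ_sc(x) dx = 4 + (-1) = 3.


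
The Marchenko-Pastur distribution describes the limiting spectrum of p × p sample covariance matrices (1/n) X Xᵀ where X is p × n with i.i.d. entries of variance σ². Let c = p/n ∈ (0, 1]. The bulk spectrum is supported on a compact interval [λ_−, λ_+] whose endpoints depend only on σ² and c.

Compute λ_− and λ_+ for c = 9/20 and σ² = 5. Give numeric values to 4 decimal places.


c = 9/20 = 0.450000; √c = 0.670820.
λ_− = σ² (1 − √c)² = 5 · (1 − 0.670820)² = 5 · (0.329180)² = 0.541796.
λ_+ = σ² (1 + √c)² = 5 · (1 + 0.670820)² = 5 · (1.670820)² = 13.958204.

Rounded to 4 decimal places: λ_− ≈ 0.5418, λ_+ ≈ 13.9582.


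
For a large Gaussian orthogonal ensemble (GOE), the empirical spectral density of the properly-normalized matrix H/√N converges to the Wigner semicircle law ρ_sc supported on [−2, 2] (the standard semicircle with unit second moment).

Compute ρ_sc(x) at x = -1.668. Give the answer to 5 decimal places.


ρ_sc(x) = (1/(2π)) √(4 − x²). With x = -1.668:
  4 − x² = 4 − (-1.668)² = 4 − 2.782224 = 1.217776.
  √(4 − x²) = 1.103529.
  1/(2π) = 0.159155.
  ρ_sc(-1.668) = 0.159155 · 1.103529 = 0.175632.

Rounded to 5 decimal places: ρ_sc(-1.668) ≈ 0.17563.


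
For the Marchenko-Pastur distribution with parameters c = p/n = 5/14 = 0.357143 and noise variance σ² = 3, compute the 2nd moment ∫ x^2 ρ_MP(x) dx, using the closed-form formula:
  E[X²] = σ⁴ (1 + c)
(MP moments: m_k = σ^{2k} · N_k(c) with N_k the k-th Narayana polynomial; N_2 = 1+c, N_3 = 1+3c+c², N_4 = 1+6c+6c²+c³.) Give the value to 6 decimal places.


E[X²] = σ⁴ (1 + c) (second MP moment). With σ² = 3 (so σ⁴ = 9) and c = 5/14 = 0.357143: E[X²] = 9 · (1 + 0.357143) = 9 · 1.357143.

So E[X^2] = 12.214286.


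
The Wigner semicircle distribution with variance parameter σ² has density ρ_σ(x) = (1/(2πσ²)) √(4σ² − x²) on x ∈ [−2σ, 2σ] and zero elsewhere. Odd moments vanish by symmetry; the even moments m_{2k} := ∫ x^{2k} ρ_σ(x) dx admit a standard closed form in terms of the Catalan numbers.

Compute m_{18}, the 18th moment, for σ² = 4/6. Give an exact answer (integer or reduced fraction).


By the scaled semicircle moment identity, m_{2k} = σ^{2k} · C_k with k = 9.
C_9 = (1/(k+1)) · C(2k, k) = (1/10) · C(18, 9) = (1/10) · 48620 = 4862.
σ^{2k} = (σ²)^k = (4/6)^9 = 512/19683.

Therefore m_{18} = σ^{18} · C_9 = (512/19683) · 4862 = 2489344/19683.


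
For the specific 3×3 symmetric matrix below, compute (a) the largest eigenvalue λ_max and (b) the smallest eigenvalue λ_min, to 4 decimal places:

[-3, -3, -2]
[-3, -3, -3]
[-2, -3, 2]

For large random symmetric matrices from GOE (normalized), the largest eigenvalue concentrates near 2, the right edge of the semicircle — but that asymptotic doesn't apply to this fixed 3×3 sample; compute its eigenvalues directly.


Since M is real symmetric, all three eigenvalues are real; they are the roots of det(λI − M) = λ³ − (tr M) λ² + s λ − det M, where s is the sum of the principal 2×2 minors.
tr M = -3 + (-3) + 2 = -4.
s = ((-3)·(-3) − (-3)²) + ((-3)·2 − (-2)²) + ((-3)·2 − (-3)²) = 0 + (-10) + (-15) = -25.
det M (expand along row 1) = (-3)·(-15) − (-3)·(-12) + (-2)·3 = 3.
Characteristic polynomial: λ³ + 4λ² − 25λ − 3 = 0.
Substitute λ = y + (tr M)/3 = y − 1.333333 to remove the quadratic term: y³ + p·y + q = 0 with p = s − (tr M)²/3 = -30.333333 and q = −2(tr M)³/27 + (tr M)·s/3 − det M = 35.074074.
Three real roots ⇒ use the trigonometric (Viète) form: r = 2√(−p/3) = 6.359595, φ = arccos(3q/(p·r)) = arccos(-0.545454) = 2.147727 rad.
y_k = r·cos(φ/3 − 2πk/3) for k = 0, 1, 2 gives y = 4.798295, 1.215490, -6.013785.
λ_k = y_k − 1.333333 gives λ = 3.4650, -0.1178, -7.3471 (check: the sum is -4.0000 = tr M).

Hence λ_max = 3.4650 and λ_min = -7.3471.
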